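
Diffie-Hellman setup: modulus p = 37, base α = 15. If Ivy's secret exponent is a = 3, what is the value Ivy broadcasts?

Public value = 15^3 (mod 37).
15^1 ≡ 15 (mod 37)
15^2 = (15^1)^2 ≡ 15^2 = 225 ≡ 3 (mod 37)
15^3 = 15^2 · 15^1 ≡ 3 · 15 ≡ 8 (mod 37).

8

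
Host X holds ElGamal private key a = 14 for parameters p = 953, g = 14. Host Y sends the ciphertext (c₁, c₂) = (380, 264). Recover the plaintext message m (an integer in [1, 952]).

316

Shared mask s = c₁^a mod p = 380^14 mod 953.
380^1 ≡ 380 (mod 953)
380^2 = (380^1)^2 ≡ 380^2 = 144400 ≡ 497 (mod 953)
380^4 = (380^2)^2 ≡ 497^2 = 247009 ≡ 182 (mod 953)
380^8 = (380^4)^2 ≡ 182^2 = 33124 ≡ 722 (mod 953)
380^14 = 380^8 · 380^4 · 380^2 ≡ 722 · 182 · 497 ≡ 604 (mod 953).
So s = 604; s⁻¹ ≡ 882 (mod 953).
m = c₂ · s⁻¹ mod 953 = 264 · 882 mod 953 = 316.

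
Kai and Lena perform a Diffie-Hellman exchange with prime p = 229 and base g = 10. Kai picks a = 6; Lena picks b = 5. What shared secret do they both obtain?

Lena sends B = g^b mod p = 10^5 mod 229.
10^1 ≡ 10 (mod 229)
10^2 = (10^1)^2 ≡ 10^2 = 100 ≡ 100 (mod 229)
10^4 = (10^2)^2 ≡ 100^2 = 10000 ≡ 153 (mod 229)
10^5 = 10^4 · 10^1 ≡ 153 · 10 ≡ 156 (mod 229).
So B = 156. Kai then computes K = B^a mod p = 156^6 mod 229.
156^1 ≡ 156 (mod 229)
156^2 = (156^1)^2 ≡ 156^2 = 24336 ≡ 62 (mod 229)
156^4 = (156^2)^2 ≡ 62^2 = 3844 ≡ 180 (mod 229)
156^6 = 156^4 · 156^2 ≡ 180 · 62 ≡ 168 (mod 229).

168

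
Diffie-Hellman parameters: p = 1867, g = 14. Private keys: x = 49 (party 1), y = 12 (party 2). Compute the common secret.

Party 2 sends B = g^y mod p = 14^12 mod 1867.
14^1 ≡ 14 (mod 1867)
14^2 = (14^1)^2 ≡ 14^2 = 196 ≡ 196 (mod 1867)
14^4 = (14^2)^2 ≡ 196^2 = 38416 ≡ 1076 (mod 1867)
14^8 = (14^4)^2 ≡ 1076^2 = 1157776 ≡ 236 (mod 1867)
14^12 = 14^8 · 14^4 ≡ 236 · 1076 ≡ 24 (mod 1867).
So B = 24. Party 1 then computes K = B^x mod p = 24^49 mod 1867.
24^1 ≡ 24 (mod 1867)
24^2 = (24^1)^2 ≡ 24^2 = 576 ≡ 576 (mod 1867)
24^4 = (24^2)^2 ≡ 576^2 = 331776 ≡ 1317 (mod 1867)
24^8 = (24^4)^2 ≡ 1317^2 = 1734489 ≡ 46 (mod 1867)
24^16 = (24^8)^2 ≡ 46^2 = 2116 ≡ 249 (mod 1867)
24^32 = (24^16)^2 ≡ 249^2 = 62001 ≡ 390 (mod 1867)
24^49 = 24^32 · 24^16 · 24^1 ≡ 390 · 249 · 24 ≡ 624 (mod 1867).

624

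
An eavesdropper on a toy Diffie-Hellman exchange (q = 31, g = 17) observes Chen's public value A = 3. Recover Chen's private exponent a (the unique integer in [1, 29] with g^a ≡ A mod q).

13

Try successive powers of 17 modulo 31:
17^1 ≡ 17
17^2 ≡ 10
17^3 ≡ 15
17^4 ≡ 7
17^5 ≡ 26
17^6 ≡ 8
17^7 ≡ 12
17^8 ≡ 18
17^9 ≡ 27
17^10 ≡ 25
17^11 ≡ 22
17^12 ≡ 2
17^13 ≡ 3
Found: a = 13.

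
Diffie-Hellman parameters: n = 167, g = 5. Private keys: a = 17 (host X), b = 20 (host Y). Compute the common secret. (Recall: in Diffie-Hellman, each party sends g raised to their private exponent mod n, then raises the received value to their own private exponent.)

Host Y sends B = g^b mod n = 5^20 mod 167.
5^1 ≡ 5 (mod 167)
5^2 = (5^1)^2 ≡ 5^2 = 25 ≡ 25 (mod 167)
5^4 = (5^2)^2 ≡ 25^2 = 625 ≡ 124 (mod 167)
5^8 = (5^4)^2 ≡ 124^2 = 15376 ≡ 12 (mod 167)
5^16 = (5^8)^2 ≡ 12^2 = 144 ≡ 144 (mod 167)
5^20 = 5^16 · 5^4 ≡ 144 · 124 ≡ 154 (mod 167).
So B = 154. Host X then computes K = B^a mod n = 154^17 mod 167.
154^1 ≡ 154 (mod 167)
154^2 = (154^1)^2 ≡ 154^2 = 23716 ≡ 2 (mod 167)
154^4 = (154^2)^2 ≡ 2^2 = 4 ≡ 4 (mod 167)
154^8 = (154^4)^2 ≡ 4^2 = 16 ≡ 16 (mod 167)
154^16 = (154^8)^2 ≡ 16^2 = 256 ≡ 89 (mod 167)
154^17 = 154^16 · 154^1 ≡ 89 · 154 ≡ 12 (mod 167).

12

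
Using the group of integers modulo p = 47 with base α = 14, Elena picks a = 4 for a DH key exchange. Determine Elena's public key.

17

Public value = 14^4 mod 47.
14^1 ≡ 14 (mod 47)
14^2 = (14^1)^2 ≡ 14^2 = 196 ≡ 8 (mod 47)
14^4 = (14^2)^2 ≡ 8^2 = 64 ≡ 17 (mod 47)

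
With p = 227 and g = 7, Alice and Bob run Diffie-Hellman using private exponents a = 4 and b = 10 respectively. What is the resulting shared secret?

Bob sends B = g^b mod p = 7^10 mod 227.
7^1 ≡ 7 (mod 227)
7^2 = (7^1)^2 ≡ 7^2 = 49 ≡ 49 (mod 227)
7^4 = (7^2)^2 ≡ 49^2 = 2401 ≡ 131 (mod 227)
7^8 = (7^4)^2 ≡ 131^2 = 17161 ≡ 136 (mod 227)
7^10 = 7^8 · 7^2 ≡ 136 · 49 ≡ 81 (mod 227).
So B = 81. Alice then computes K = B^a mod p = 81^4 mod 227.
81^1 ≡ 81 (mod 227)
81^2 = (81^1)^2 ≡ 81^2 = 6561 ≡ 205 (mod 227)
81^4 = (81^2)^2 ≡ 205^2 = 42025 ≡ 30 (mod 227)

30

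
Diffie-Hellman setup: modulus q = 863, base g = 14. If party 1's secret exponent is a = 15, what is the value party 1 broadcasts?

Public value = 14^{15} \pmod{863}.
14^1 ≡ 14 (mod 863)
14^2 = (14^1)^2 ≡ 14^2 = 196 ≡ 196 (mod 863)
14^4 = (14^2)^2 ≡ 196^2 = 38416 ≡ 444 (mod 863)
14^8 = (14^4)^2 ≡ 444^2 = 197136 ≡ 372 (mod 863)
14^15 = 14^8 · 14^4 · 14^2 · 14^1 ≡ 372 · 444 · 196 · 14 ≡ 145 (mod 863).

145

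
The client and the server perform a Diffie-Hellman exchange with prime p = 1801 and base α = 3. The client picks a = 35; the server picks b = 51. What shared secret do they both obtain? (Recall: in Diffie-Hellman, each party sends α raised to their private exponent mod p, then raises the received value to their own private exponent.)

The server sends B = α^b mod p = 3^51 mod 1801.
3^1 ≡ 3 (mod 1801)
3^2 = (3^1)^2 ≡ 3^2 = 9 ≡ 9 (mod 1801)
3^4 = (3^2)^2 ≡ 9^2 = 81 ≡ 81 (mod 1801)
3^8 = (3^4)^2 ≡ 81^2 = 6561 ≡ 1158 (mod 1801)
3^16 = (3^8)^2 ≡ 1158^2 = 1340964 ≡ 1020 (mod 1801)
3^32 = (3^16)^2 ≡ 1020^2 = 1040400 ≡ 1223 (mod 1801)
3^51 = 3^32 · 3^16 · 3^2 · 3^1 ≡ 1223 · 1020 · 9 · 3 ≡ 919 (mod 1801).
So B = 919. The client then computes K = B^a mod p = 919^35 mod 1801.
919^1 ≡ 919 (mod 1801)
919^2 = (919^1)^2 ≡ 919^2 = 844561 ≡ 1693 (mod 1801)
919^4 = (919^2)^2 ≡ 1693^2 = 2866249 ≡ 858 (mod 1801)
919^8 = (919^4)^2 ≡ 858^2 = 736164 ≡ 1356 (mod 1801)
919^16 = (919^8)^2 ≡ 1356^2 = 1838736 ≡ 1716 (mod 1801)
919^32 = (919^16)^2 ≡ 1716^2 = 2944656 ≡ 21 (mod 1801)
919^35 = 919^32 · 919^2 · 919^1 ≡ 21 · 1693 · 919 ≡ 1266 (mod 1801).

1266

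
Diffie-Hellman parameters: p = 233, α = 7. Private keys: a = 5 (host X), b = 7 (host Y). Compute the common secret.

207

Host X sends A = α^a mod p = 7^5 mod 233.
7^1 ≡ 7 (mod 233)
7^2 = (7^1)^2 ≡ 7^2 = 49 ≡ 49 (mod 233)
7^4 = (7^2)^2 ≡ 49^2 = 2401 ≡ 71 (mod 233)
7^5 = 7^4 · 7^1 ≡ 71 · 7 ≡ 31 (mod 233).
So A = 31. Host Y then computes K = A^b mod p = 31^7 mod 233.
31^1 ≡ 31 (mod 233)
31^2 = (31^1)^2 ≡ 31^2 = 961 ≡ 29 (mod 233)
31^4 = (31^2)^2 ≡ 29^2 = 841 ≡ 142 (mod 233)
31^7 = 31^4 · 31^2 · 31^1 ≡ 142 · 29 · 31 ≡ 207 (mod 233).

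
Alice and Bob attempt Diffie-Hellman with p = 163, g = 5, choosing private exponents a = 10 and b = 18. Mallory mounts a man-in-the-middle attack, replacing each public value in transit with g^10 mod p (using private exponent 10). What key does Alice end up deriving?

36

Alice receives Mallory's public value M = 5^10 mod 163 instead of the honest one.
5^1 ≡ 5 (mod 163)
5^2 = (5^1)^2 ≡ 5^2 = 25 ≡ 25 (mod 163)
5^4 = (5^2)^2 ≡ 25^2 = 625 ≡ 136 (mod 163)
5^8 = (5^4)^2 ≡ 136^2 = 18496 ≡ 77 (mod 163)
5^10 = 5^8 · 5^2 ≡ 77 · 25 ≡ 132 (mod 163).
So M = 132. Alice computes K = M^10 mod 163.
132^1 ≡ 132 (mod 163)
132^2 = (132^1)^2 ≡ 132^2 = 17424 ≡ 146 (mod 163)
132^4 = (132^2)^2 ≡ 146^2 = 21316 ≡ 126 (mod 163)
132^8 = (132^4)^2 ≡ 126^2 = 15876 ≡ 65 (mod 163)
132^10 = 132^8 · 132^2 ≡ 65 · 146 ≡ 36 (mod 163).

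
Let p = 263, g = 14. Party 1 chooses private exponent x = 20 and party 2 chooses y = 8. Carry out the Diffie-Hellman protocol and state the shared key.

Party 2 sends B = g^y mod p = 14^8 mod 263.
14^1 ≡ 14 (mod 263)
14^2 = (14^1)^2 ≡ 14^2 = 196 ≡ 196 (mod 263)
14^4 = (14^2)^2 ≡ 196^2 = 38416 ≡ 18 (mod 263)
14^8 = (14^4)^2 ≡ 18^2 = 324 ≡ 61 (mod 263)
So B = 61. Party 1 then computes K = B^x mod p = 61^20 mod 263.
61^1 ≡ 61 (mod 263)
61^2 = (61^1)^2 ≡ 61^2 = 3721 ≡ 39 (mod 263)
61^4 = (61^2)^2 ≡ 39^2 = 1521 ≡ 206 (mod 263)
61^8 = (61^4)^2 ≡ 206^2 = 42436 ≡ 93 (mod 263)
61^16 = (61^8)^2 ≡ 93^2 = 8649 ≡ 233 (mod 263)
61^20 = 61^16 · 61^4 ≡ 233 · 206 ≡ 132 (mod 263).

132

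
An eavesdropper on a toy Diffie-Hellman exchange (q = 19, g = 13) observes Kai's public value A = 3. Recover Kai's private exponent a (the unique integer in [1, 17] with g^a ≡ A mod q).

Try successive powers of 13 modulo 19:
13^1 ≡ 13
13^2 ≡ 17
13^3 ≡ 12
13^4 ≡ 4
13^5 ≡ 14
13^6 ≡ 11
13^7 ≡ 10
13^8 ≡ 16
13^9 ≡ 18
13^10 ≡ 6
13^11 ≡ 2
13^12 ≡ 7
13^13 ≡ 15
13^14 ≡ 5
13^15 ≡ 8
13^16 ≡ 9
13^17 ≡ 3
Found: a = 17.

17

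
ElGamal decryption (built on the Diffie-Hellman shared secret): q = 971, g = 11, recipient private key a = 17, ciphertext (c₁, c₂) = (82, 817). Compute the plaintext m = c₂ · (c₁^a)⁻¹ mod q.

775

Shared mask s = c₁^a mod q = 82^17 mod 971.
82^1 ≡ 82 (mod 971)
82^2 = (82^1)^2 ≡ 82^2 = 6724 ≡ 898 (mod 971)
82^4 = (82^2)^2 ≡ 898^2 = 806404 ≡ 474 (mod 971)
82^8 = (82^4)^2 ≡ 474^2 = 224676 ≡ 375 (mod 971)
82^16 = (82^8)^2 ≡ 375^2 = 140625 ≡ 801 (mod 971)
82^17 = 82^16 · 82^1 ≡ 801 · 82 ≡ 625 (mod 971).
So s = 625; s⁻¹ ≡ 884 (mod 971).
m = c₂ · s⁻¹ mod 971 = 817 · 884 mod 971 = 775.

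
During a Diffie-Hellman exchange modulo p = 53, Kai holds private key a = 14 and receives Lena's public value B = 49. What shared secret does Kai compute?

Shared key K = 49^14 mod 53.
49^1 ≡ 49 (mod 53)
49^2 = (49^1)^2 ≡ 49^2 = 2401 ≡ 16 (mod 53)
49^4 = (49^2)^2 ≡ 16^2 = 256 ≡ 44 (mod 53)
49^8 = (49^4)^2 ≡ 44^2 = 1936 ≡ 28 (mod 53)
49^14 = 49^8 · 49^4 · 49^2 ≡ 28 · 44 · 16 ≡ 49 (mod 53).

49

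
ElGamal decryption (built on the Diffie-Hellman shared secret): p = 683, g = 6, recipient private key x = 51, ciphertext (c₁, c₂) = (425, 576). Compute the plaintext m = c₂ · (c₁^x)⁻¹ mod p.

Shared mask s = c₁^x mod p = 425^51 mod 683.
425^1 ≡ 425 (mod 683)
425^2 = (425^1)^2 ≡ 425^2 = 180625 ≡ 313 (mod 683)
425^4 = (425^2)^2 ≡ 313^2 = 97969 ≡ 300 (mod 683)
425^8 = (425^4)^2 ≡ 300^2 = 90000 ≡ 527 (mod 683)
425^16 = (425^8)^2 ≡ 527^2 = 277729 ≡ 431 (mod 683)
425^32 = (425^16)^2 ≡ 431^2 = 185761 ≡ 668 (mod 683)
425^51 = 425^32 · 425^16 · 425^2 · 425^1 ≡ 668 · 431 · 313 · 425 ≡ 338 (mod 683).
So s = 338; s⁻¹ ≡ 390 (mod 683).
m = c₂ · s⁻¹ mod 683 = 576 · 390 mod 683 = 616.

616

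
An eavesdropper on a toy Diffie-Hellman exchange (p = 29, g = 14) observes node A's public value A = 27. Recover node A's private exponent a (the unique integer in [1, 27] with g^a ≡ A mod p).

Try successive powers of 14 modulo 29:
14^1 ≡ 14
14^2 ≡ 22
14^3 ≡ 18
14^4 ≡ 20
14^5 ≡ 19
14^6 ≡ 5
14^7 ≡ 12
14^8 ≡ 23
14^9 ≡ 3
14^10 ≡ 13
14^11 ≡ 8
14^12 ≡ 25
14^13 ≡ 2
14^14 ≡ 28
14^15 ≡ 15
14^16 ≡ 7
14^17 ≡ 11
14^18 ≡ 9
14^19 ≡ 10
14^20 ≡ 24
14^21 ≡ 17
14^22 ≡ 6
14^23 ≡ 26
14^24 ≡ 16
14^25 ≡ 21
14^26 ≡ 4
14^27 ≡ 27
Found: a = 27.

27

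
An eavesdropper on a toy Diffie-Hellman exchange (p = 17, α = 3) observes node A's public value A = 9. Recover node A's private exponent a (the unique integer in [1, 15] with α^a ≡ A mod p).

2

Try successive powers of 3 modulo 17:
3^1 ≡ 3
3^2 ≡ 9
Found: a = 2.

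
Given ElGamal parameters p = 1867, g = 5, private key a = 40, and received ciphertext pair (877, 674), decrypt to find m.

1702

Shared mask s = c₁^a mod p = 877^40 mod 1867.
877^1 ≡ 877 (mod 1867)
877^2 = (877^1)^2 ≡ 877^2 = 769129 ≡ 1792 (mod 1867)
877^4 = (877^2)^2 ≡ 1792^2 = 3211264 ≡ 24 (mod 1867)
877^8 = (877^4)^2 ≡ 24^2 = 576 ≡ 576 (mod 1867)
877^16 = (877^8)^2 ≡ 576^2 = 331776 ≡ 1317 (mod 1867)
877^32 = (877^16)^2 ≡ 1317^2 = 1734489 ≡ 46 (mod 1867)
877^40 = 877^32 · 877^8 ≡ 46 · 576 ≡ 358 (mod 1867).
So s = 358; s⁻¹ ≡ 1382 (mod 1867).
m = c₂ · s⁻¹ mod 1867 = 674 · 1382 mod 1867 = 1702.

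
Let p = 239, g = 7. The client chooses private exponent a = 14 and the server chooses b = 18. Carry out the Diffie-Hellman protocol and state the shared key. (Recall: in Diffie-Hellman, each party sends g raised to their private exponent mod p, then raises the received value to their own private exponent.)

211

The server sends B = g^b mod p = 7^18 mod 239.
7^1 ≡ 7 (mod 239)
7^2 = (7^1)^2 ≡ 7^2 = 49 ≡ 49 (mod 239)
7^4 = (7^2)^2 ≡ 49^2 = 2401 ≡ 11 (mod 239)
7^8 = (7^4)^2 ≡ 11^2 = 121 ≡ 121 (mod 239)
7^16 = (7^8)^2 ≡ 121^2 = 14641 ≡ 62 (mod 239)
7^18 = 7^16 · 7^2 ≡ 62 · 49 ≡ 170 (mod 239).
So B = 170. The client then computes K = B^a mod p = 170^14 mod 239.
170^1 ≡ 170 (mod 239)
170^2 = (170^1)^2 ≡ 170^2 = 28900 ≡ 220 (mod 239)
170^4 = (170^2)^2 ≡ 220^2 = 48400 ≡ 122 (mod 239)
170^8 = (170^4)^2 ≡ 122^2 = 14884 ≡ 66 (mod 239)
170^14 = 170^8 · 170^4 · 170^2 ≡ 66 · 122 · 220 ≡ 211 (mod 239).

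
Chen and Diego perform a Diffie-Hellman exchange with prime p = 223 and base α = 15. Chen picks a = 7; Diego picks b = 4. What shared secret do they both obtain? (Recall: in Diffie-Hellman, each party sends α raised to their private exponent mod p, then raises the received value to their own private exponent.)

Chen sends A = α^a mod p = 15^7 mod 223.
15^1 ≡ 15 (mod 223)
15^2 = (15^1)^2 ≡ 15^2 = 225 ≡ 2 (mod 223)
15^4 = (15^2)^2 ≡ 2^2 = 4 ≡ 4 (mod 223)
15^7 = 15^4 · 15^2 · 15^1 ≡ 4 · 2 · 15 ≡ 120 (mod 223).
So A = 120. Diego then computes K = A^b mod p = 120^4 mod 223.
120^1 ≡ 120 (mod 223)
120^2 = (120^1)^2 ≡ 120^2 = 14400 ≡ 128 (mod 223)
120^4 = (120^2)^2 ≡ 128^2 = 16384 ≡ 105 (mod 223)

105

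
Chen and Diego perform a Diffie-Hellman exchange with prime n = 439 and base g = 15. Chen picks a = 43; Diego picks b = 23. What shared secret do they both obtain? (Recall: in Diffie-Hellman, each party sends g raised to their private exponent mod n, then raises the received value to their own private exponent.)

132

Diego sends B = g^b mod n = 15^23 mod 439.
15^1 ≡ 15 (mod 439)
15^2 = (15^1)^2 ≡ 15^2 = 225 ≡ 225 (mod 439)
15^4 = (15^2)^2 ≡ 225^2 = 50625 ≡ 140 (mod 439)
15^8 = (15^4)^2 ≡ 140^2 = 19600 ≡ 284 (mod 439)
15^16 = (15^8)^2 ≡ 284^2 = 80656 ≡ 319 (mod 439)
15^23 = 15^16 · 15^4 · 15^2 · 15^1 ≡ 319 · 140 · 225 · 15 ≡ 362 (mod 439).
So B = 362. Chen then computes K = B^a mod n = 362^43 mod 439.
362^1 ≡ 362 (mod 439)
362^2 = (362^1)^2 ≡ 362^2 = 131044 ≡ 222 (mod 439)
362^4 = (362^2)^2 ≡ 222^2 = 49284 ≡ 116 (mod 439)
362^8 = (362^4)^2 ≡ 116^2 = 13456 ≡ 286 (mod 439)
362^16 = (362^8)^2 ≡ 286^2 = 81796 ≡ 142 (mod 439)
362^32 = (362^16)^2 ≡ 142^2 = 20164 ≡ 409 (mod 439)
362^43 = 362^32 · 362^8 · 362^2 · 362^1 ≡ 409 · 286 · 222 · 362 ≡ 132 (mod 439).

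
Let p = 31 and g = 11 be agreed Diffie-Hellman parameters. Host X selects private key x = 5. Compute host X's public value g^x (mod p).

6

Public value = 11^5 (mod 31).
11^1 ≡ 11 (mod 31)
11^2 = (11^1)^2 ≡ 11^2 = 121 ≡ 28 (mod 31)
11^4 = (11^2)^2 ≡ 28^2 = 784 ≡ 9 (mod 31)
11^5 = 11^4 · 11^1 ≡ 9 · 11 ≡ 6 (mod 31).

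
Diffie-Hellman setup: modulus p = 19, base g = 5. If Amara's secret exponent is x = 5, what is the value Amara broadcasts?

9

Public value = 5^5 (mod 19).
5^1 ≡ 5 (mod 19)
5^2 = (5^1)^2 ≡ 5^2 = 25 ≡ 6 (mod 19)
5^4 = (5^2)^2 ≡ 6^2 = 36 ≡ 17 (mod 19)
5^5 = 5^4 · 5^1 ≡ 17 · 5 ≡ 9 (mod 19).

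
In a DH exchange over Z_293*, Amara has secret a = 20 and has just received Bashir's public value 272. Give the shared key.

Shared key K = 272^20 mod 293.
272^1 ≡ 272 (mod 293)
272^2 = (272^1)^2 ≡ 272^2 = 73984 ≡ 148 (mod 293)
272^4 = (272^2)^2 ≡ 148^2 = 21904 ≡ 222 (mod 293)
272^8 = (272^4)^2 ≡ 222^2 = 49284 ≡ 60 (mod 293)
272^16 = (272^8)^2 ≡ 60^2 = 3600 ≡ 84 (mod 293)
272^20 = 272^16 · 272^4 ≡ 84 · 222 ≡ 189 (mod 293).

189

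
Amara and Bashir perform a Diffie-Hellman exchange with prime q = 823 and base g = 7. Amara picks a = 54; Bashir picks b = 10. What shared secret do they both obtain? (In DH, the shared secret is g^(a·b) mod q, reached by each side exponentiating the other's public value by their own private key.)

293

Bashir sends B = g^b mod q = 7^10 mod 823.
7^1 ≡ 7 (mod 823)
7^2 = (7^1)^2 ≡ 7^2 = 49 ≡ 49 (mod 823)
7^4 = (7^2)^2 ≡ 49^2 = 2401 ≡ 755 (mod 823)
7^8 = (7^4)^2 ≡ 755^2 = 570025 ≡ 509 (mod 823)
7^10 = 7^8 · 7^2 ≡ 509 · 49 ≡ 251 (mod 823).
So B = 251. Amara then computes K = B^a mod q = 251^54 mod 823.
251^1 ≡ 251 (mod 823)
251^2 = (251^1)^2 ≡ 251^2 = 63001 ≡ 453 (mod 823)
251^4 = (251^2)^2 ≡ 453^2 = 205209 ≡ 282 (mod 823)
251^8 = (251^4)^2 ≡ 282^2 = 79524 ≡ 516 (mod 823)
251^16 = (251^8)^2 ≡ 516^2 = 266256 ≡ 427 (mod 823)
251^32 = (251^16)^2 ≡ 427^2 = 182329 ≡ 446 (mod 823)
251^54 = 251^32 · 251^16 · 251^4 · 251^2 ≡ 446 · 427 · 282 · 453 ≡ 293 (mod 823).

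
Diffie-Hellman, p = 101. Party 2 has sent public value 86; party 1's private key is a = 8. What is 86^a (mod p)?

Shared key K = 86^8 mod 101.
86^1 ≡ 86 (mod 101)
86^2 = (86^1)^2 ≡ 86^2 = 7396 ≡ 23 (mod 101)
86^4 = (86^2)^2 ≡ 23^2 = 529 ≡ 24 (mod 101)
86^8 = (86^4)^2 ≡ 24^2 = 576 ≡ 71 (mod 101)

71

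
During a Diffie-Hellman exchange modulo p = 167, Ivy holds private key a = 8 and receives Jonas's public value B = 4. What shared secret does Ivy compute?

72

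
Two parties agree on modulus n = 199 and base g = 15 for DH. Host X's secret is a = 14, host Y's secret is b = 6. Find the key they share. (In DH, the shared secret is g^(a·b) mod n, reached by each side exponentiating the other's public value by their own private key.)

Host Y sends B = g^b mod n = 15^6 mod 199.
15^1 ≡ 15 (mod 199)
15^2 = (15^1)^2 ≡ 15^2 = 225 ≡ 26 (mod 199)
15^4 = (15^2)^2 ≡ 26^2 = 676 ≡ 79 (mod 199)
15^6 = 15^4 · 15^2 ≡ 79 · 26 ≡ 64 (mod 199).
So B = 64. Host X then computes K = B^a mod n = 64^14 mod 199.
64^1 ≡ 64 (mod 199)
64^2 = (64^1)^2 ≡ 64^2 = 4096 ≡ 116 (mod 199)
64^4 = (64^2)^2 ≡ 116^2 = 13456 ≡ 123 (mod 199)
64^8 = (64^4)^2 ≡ 123^2 = 15129 ≡ 5 (mod 199)
64^14 = 64^8 · 64^4 · 64^2 ≡ 5 · 123 · 116 ≡ 98 (mod 199).

98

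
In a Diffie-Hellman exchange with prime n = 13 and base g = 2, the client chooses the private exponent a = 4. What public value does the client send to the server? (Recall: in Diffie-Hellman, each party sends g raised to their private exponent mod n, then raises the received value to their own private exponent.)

Public value = 2^4 mod 13.
2^1 ≡ 2 (mod 13)
2^2 = (2^1)^2 ≡ 2^2 = 4 ≡ 4 (mod 13)
2^4 = (2^2)^2 ≡ 4^2 = 16 ≡ 3 (mod 13)

3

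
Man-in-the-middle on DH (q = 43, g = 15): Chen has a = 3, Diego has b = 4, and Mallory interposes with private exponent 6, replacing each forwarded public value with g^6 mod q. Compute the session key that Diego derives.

Diego receives Mallory's public value M = 15^6 mod 43 instead of the honest one.
15^1 ≡ 15 (mod 43)
15^2 = (15^1)^2 ≡ 15^2 = 225 ≡ 10 (mod 43)
15^4 = (15^2)^2 ≡ 10^2 = 100 ≡ 14 (mod 43)
15^6 = 15^4 · 15^2 ≡ 14 · 10 ≡ 11 (mod 43).
So M = 11. Diego computes K = M^4 mod 43.
11^1 ≡ 11 (mod 43)
11^2 = (11^1)^2 ≡ 11^2 = 121 ≡ 35 (mod 43)
11^4 = (11^2)^2 ≡ 35^2 = 1225 ≡ 21 (mod 43)

21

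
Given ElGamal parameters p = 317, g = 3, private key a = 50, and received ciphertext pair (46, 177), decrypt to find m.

Shared mask s = c₁^a mod p = 46^50 mod 317.
46^1 ≡ 46 (mod 317)
46^2 = (46^1)^2 ≡ 46^2 = 2116 ≡ 214 (mod 317)
46^4 = (46^2)^2 ≡ 214^2 = 45796 ≡ 148 (mod 317)
46^8 = (46^4)^2 ≡ 148^2 = 21904 ≡ 31 (mod 317)
46^16 = (46^8)^2 ≡ 31^2 = 961 ≡ 10 (mod 317)
46^32 = (46^16)^2 ≡ 10^2 = 100 ≡ 100 (mod 317)
46^50 = 46^32 · 46^16 · 46^2 ≡ 100 · 10 · 214 ≡ 25 (mod 317).
So s = 25; s⁻¹ ≡ 279 (mod 317).
m = c₂ · s⁻¹ mod 317 = 177 · 279 mod 317 = 248.

248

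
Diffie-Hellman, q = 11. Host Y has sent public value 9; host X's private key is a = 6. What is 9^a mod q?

9

Shared key K = 9^6 mod 11.
9^1 ≡ 9 (mod 11)
9^2 = (9^1)^2 ≡ 9^2 = 81 ≡ 4 (mod 11)
9^4 = (9^2)^2 ≡ 4^2 = 16 ≡ 5 (mod 11)
9^6 = 9^4 · 9^2 ≡ 5 · 4 ≡ 9 (mod 11).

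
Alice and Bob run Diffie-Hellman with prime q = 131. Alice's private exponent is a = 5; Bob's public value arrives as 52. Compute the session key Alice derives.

112

Shared key K = 52^5 mod 131.
52^1 ≡ 52 (mod 131)
52^2 = (52^1)^2 ≡ 52^2 = 2704 ≡ 84 (mod 131)
52^4 = (52^2)^2 ≡ 84^2 = 7056 ≡ 113 (mod 131)
52^5 = 52^4 · 52^1 ≡ 113 · 52 ≡ 112 (mod 131).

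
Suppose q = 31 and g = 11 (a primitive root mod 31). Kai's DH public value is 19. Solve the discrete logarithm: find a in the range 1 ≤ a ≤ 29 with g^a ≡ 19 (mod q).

8

Try successive powers of 11 modulo 31:
11^1 ≡ 11
11^2 ≡ 28
11^3 ≡ 29
11^4 ≡ 9
11^5 ≡ 6
11^6 ≡ 4
11^7 ≡ 13
11^8 ≡ 19
Found: a = 8.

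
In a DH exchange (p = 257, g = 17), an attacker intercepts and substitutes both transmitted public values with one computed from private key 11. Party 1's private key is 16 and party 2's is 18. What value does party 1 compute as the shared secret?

256

Party 1 receives an attacker's public value M = 17^11 mod 257 instead of the honest one.
17^1 ≡ 17 (mod 257)
17^2 = (17^1)^2 ≡ 17^2 = 289 ≡ 32 (mod 257)
17^4 = (17^2)^2 ≡ 32^2 = 1024 ≡ 253 (mod 257)
17^8 = (17^4)^2 ≡ 253^2 = 64009 ≡ 16 (mod 257)
17^11 = 17^8 · 17^2 · 17^1 ≡ 16 · 32 · 17 ≡ 223 (mod 257).
So M = 223. Party 1 computes K = M^16 mod 257.
223^1 ≡ 223 (mod 257)
223^2 = (223^1)^2 ≡ 223^2 = 49729 ≡ 128 (mod 257)
223^4 = (223^2)^2 ≡ 128^2 = 16384 ≡ 193 (mod 257)
223^8 = (223^4)^2 ≡ 193^2 = 37249 ≡ 241 (mod 257)
223^16 = (223^8)^2 ≡ 241^2 = 58081 ≡ 256 (mod 257)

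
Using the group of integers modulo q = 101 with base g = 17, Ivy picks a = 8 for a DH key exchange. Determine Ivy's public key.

Public value = 17^8 mod 101.
17^1 ≡ 17 (mod 101)
17^2 = (17^1)^2 ≡ 17^2 = 289 ≡ 87 (mod 101)
17^4 = (17^2)^2 ≡ 87^2 = 7569 ≡ 95 (mod 101)
17^8 = (17^4)^2 ≡ 95^2 = 9025 ≡ 36 (mod 101)

36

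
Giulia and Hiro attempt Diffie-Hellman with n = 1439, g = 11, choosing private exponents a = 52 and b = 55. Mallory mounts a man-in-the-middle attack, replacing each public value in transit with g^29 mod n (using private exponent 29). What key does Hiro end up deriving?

Hiro receives Mallory's public value M = 11^29 mod 1439 instead of the honest one.
11^1 ≡ 11 (mod 1439)
11^2 = (11^1)^2 ≡ 11^2 = 121 ≡ 121 (mod 1439)
11^4 = (11^2)^2 ≡ 121^2 = 14641 ≡ 251 (mod 1439)
11^8 = (11^4)^2 ≡ 251^2 = 63001 ≡ 1124 (mod 1439)
11^16 = (11^8)^2 ≡ 1124^2 = 1263376 ≡ 1373 (mod 1439)
11^29 = 11^16 · 11^8 · 11^4 · 11^1 ≡ 1373 · 1124 · 251 · 11 ≡ 919 (mod 1439).
So M = 919. Hiro computes K = M^55 mod 1439.
919^1 ≡ 919 (mod 1439)
919^2 = (919^1)^2 ≡ 919^2 = 844561 ≡ 1307 (mod 1439)
919^4 = (919^2)^2 ≡ 1307^2 = 1708249 ≡ 156 (mod 1439)
919^8 = (919^4)^2 ≡ 156^2 = 24336 ≡ 1312 (mod 1439)
919^16 = (919^8)^2 ≡ 1312^2 = 1721344 ≡ 300 (mod 1439)
919^32 = (919^16)^2 ≡ 300^2 = 90000 ≡ 782 (mod 1439)
919^55 = 919^32 · 919^16 · 919^4 · 919^2 · 919^1 ≡ 782 · 300 · 156 · 1307 · 919 ≡ 290 (mod 1439).

290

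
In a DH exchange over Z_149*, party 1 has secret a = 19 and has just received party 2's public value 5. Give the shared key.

81

Shared key K = 5^19 mod 149.
5^1 ≡ 5 (mod 149)
5^2 = (5^1)^2 ≡ 5^2 = 25 ≡ 25 (mod 149)
5^4 = (5^2)^2 ≡ 25^2 = 625 ≡ 29 (mod 149)
5^8 = (5^4)^2 ≡ 29^2 = 841 ≡ 96 (mod 149)
5^16 = (5^8)^2 ≡ 96^2 = 9216 ≡ 127 (mod 149)
5^19 = 5^16 · 5^2 · 5^1 ≡ 127 · 25 · 5 ≡ 81 (mod 149).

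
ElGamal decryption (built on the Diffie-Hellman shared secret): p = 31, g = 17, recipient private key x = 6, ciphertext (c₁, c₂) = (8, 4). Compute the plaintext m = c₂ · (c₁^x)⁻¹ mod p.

16

Shared mask s = c₁^x mod p = 8^6 mod 31.
8^1 ≡ 8 (mod 31)
8^2 = (8^1)^2 ≡ 8^2 = 64 ≡ 2 (mod 31)
8^4 = (8^2)^2 ≡ 2^2 = 4 ≡ 4 (mod 31)
8^6 = 8^4 · 8^2 ≡ 4 · 2 ≡ 8 (mod 31).
So s = 8; s⁻¹ ≡ 4 (mod 31).
m = c₂ · s⁻¹ mod 31 = 4 · 4 mod 31 = 16.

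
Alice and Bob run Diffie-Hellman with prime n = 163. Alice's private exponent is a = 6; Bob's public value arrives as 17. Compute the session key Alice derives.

40

Shared key K = 17^6 mod 163.
17^1 ≡ 17 (mod 163)
17^2 = (17^1)^2 ≡ 17^2 = 289 ≡ 126 (mod 163)
17^4 = (17^2)^2 ≡ 126^2 = 15876 ≡ 65 (mod 163)
17^6 = 17^4 · 17^2 ≡ 65 · 126 ≡ 40 (mod 163).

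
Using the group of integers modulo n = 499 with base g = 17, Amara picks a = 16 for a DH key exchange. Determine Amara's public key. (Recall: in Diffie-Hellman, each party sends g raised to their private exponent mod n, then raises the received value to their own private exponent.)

Public value = 17^16 (mod 499).
17^1 ≡ 17 (mod 499)
17^2 = (17^1)^2 ≡ 17^2 = 289 ≡ 289 (mod 499)
17^4 = (17^2)^2 ≡ 289^2 = 83521 ≡ 188 (mod 499)
17^8 = (17^4)^2 ≡ 188^2 = 35344 ≡ 414 (mod 499)
17^16 = (17^8)^2 ≡ 414^2 = 171396 ≡ 239 (mod 499)

239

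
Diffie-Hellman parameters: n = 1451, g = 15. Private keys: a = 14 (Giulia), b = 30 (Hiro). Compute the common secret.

Hiro sends B = g^b mod n = 15^30 mod 1451.
15^1 ≡ 15 (mod 1451)
15^2 = (15^1)^2 ≡ 15^2 = 225 ≡ 225 (mod 1451)
15^4 = (15^2)^2 ≡ 225^2 = 50625 ≡ 1291 (mod 1451)
15^8 = (15^4)^2 ≡ 1291^2 = 1666681 ≡ 933 (mod 1451)
15^16 = (15^8)^2 ≡ 933^2 = 870489 ≡ 1340 (mod 1451)
15^30 = 15^16 · 15^8 · 15^4 · 15^2 ≡ 1340 · 933 · 1291 · 225 ≡ 403 (mod 1451).
So B = 403. Giulia then computes K = B^a mod n = 403^14 mod 1451.
403^1 ≡ 403 (mod 1451)
403^2 = (403^1)^2 ≡ 403^2 = 162409 ≡ 1348 (mod 1451)
403^4 = (403^2)^2 ≡ 1348^2 = 1817104 ≡ 452 (mod 1451)
403^8 = (403^4)^2 ≡ 452^2 = 204304 ≡ 1164 (mod 1451)
403^14 = 403^8 · 403^4 · 403^2 ≡ 1164 · 452 · 1348 ≡ 764 (mod 1451).

764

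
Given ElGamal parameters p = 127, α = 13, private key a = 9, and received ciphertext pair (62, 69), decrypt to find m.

11

Shared mask s = c₁^a mod p = 62^9 mod 127.
62^1 ≡ 62 (mod 127)
62^2 = (62^1)^2 ≡ 62^2 = 3844 ≡ 34 (mod 127)
62^4 = (62^2)^2 ≡ 34^2 = 1156 ≡ 13 (mod 127)
62^8 = (62^4)^2 ≡ 13^2 = 169 ≡ 42 (mod 127)
62^9 = 62^8 · 62^1 ≡ 42 · 62 ≡ 64 (mod 127).
So s = 64; s⁻¹ ≡ 2 (mod 127).
m = c₂ · s⁻¹ mod 127 = 69 · 2 mod 127 = 11.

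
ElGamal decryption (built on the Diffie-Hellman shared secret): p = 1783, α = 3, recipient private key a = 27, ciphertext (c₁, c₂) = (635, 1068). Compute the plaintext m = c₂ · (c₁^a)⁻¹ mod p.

Shared mask s = c₁^a mod p = 635^27 mod 1783.
635^1 ≡ 635 (mod 1783)
635^2 = (635^1)^2 ≡ 635^2 = 403225 ≡ 267 (mod 1783)
635^4 = (635^2)^2 ≡ 267^2 = 71289 ≡ 1752 (mod 1783)
635^8 = (635^4)^2 ≡ 1752^2 = 3069504 ≡ 961 (mod 1783)
635^16 = (635^8)^2 ≡ 961^2 = 923521 ≡ 1710 (mod 1783)
635^27 = 635^16 · 635^8 · 635^2 · 635^1 ≡ 1710 · 961 · 267 · 635 ≡ 1288 (mod 1783).
So s = 1288; s⁻¹ ≡ 1430 (mod 1783).
m = c₂ · s⁻¹ mod 1783 = 1068 · 1430 mod 1783 = 992.

992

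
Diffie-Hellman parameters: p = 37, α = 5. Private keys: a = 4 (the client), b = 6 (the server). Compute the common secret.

The server sends B = α^b mod p = 5^6 mod 37.
5^1 ≡ 5 (mod 37)
5^2 = (5^1)^2 ≡ 5^2 = 25 ≡ 25 (mod 37)
5^4 = (5^2)^2 ≡ 25^2 = 625 ≡ 33 (mod 37)
5^6 = 5^4 · 5^2 ≡ 33 · 25 ≡ 11 (mod 37).
So B = 11. The client then computes K = B^a mod p = 11^4 mod 37.
11^1 ≡ 11 (mod 37)
11^2 = (11^1)^2 ≡ 11^2 = 121 ≡ 10 (mod 37)
11^4 = (11^2)^2 ≡ 10^2 = 100 ≡ 26 (mod 37)

26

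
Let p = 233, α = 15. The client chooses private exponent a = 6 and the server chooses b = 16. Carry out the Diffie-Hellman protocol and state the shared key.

The server sends B = α^b mod p = 15^16 mod 233.
15^1 ≡ 15 (mod 233)
15^2 = (15^1)^2 ≡ 15^2 = 225 ≡ 225 (mod 233)
15^4 = (15^2)^2 ≡ 225^2 = 50625 ≡ 64 (mod 233)
15^8 = (15^4)^2 ≡ 64^2 = 4096 ≡ 135 (mod 233)
15^16 = (15^8)^2 ≡ 135^2 = 18225 ≡ 51 (mod 233)
So B = 51. The client then computes K = B^a mod p = 51^6 mod 233.
51^1 ≡ 51 (mod 233)
51^2 = (51^1)^2 ≡ 51^2 = 2601 ≡ 38 (mod 233)
51^4 = (51^2)^2 ≡ 38^2 = 1444 ≡ 46 (mod 233)
51^6 = 51^4 · 51^2 ≡ 46 · 38 ≡ 117 (mod 233).

117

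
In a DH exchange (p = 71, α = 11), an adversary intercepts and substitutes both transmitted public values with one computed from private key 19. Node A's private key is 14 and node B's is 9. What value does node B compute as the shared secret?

52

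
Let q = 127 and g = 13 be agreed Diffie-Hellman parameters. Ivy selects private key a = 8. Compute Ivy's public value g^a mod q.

Public value = 13^8 mod 127.
13^1 ≡ 13 (mod 127)
13^2 = (13^1)^2 ≡ 13^2 = 169 ≡ 42 (mod 127)
13^4 = (13^2)^2 ≡ 42^2 = 1764 ≡ 113 (mod 127)
13^8 = (13^4)^2 ≡ 113^2 = 12769 ≡ 69 (mod 127)

69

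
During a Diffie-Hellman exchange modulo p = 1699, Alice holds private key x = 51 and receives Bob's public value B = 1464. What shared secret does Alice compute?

531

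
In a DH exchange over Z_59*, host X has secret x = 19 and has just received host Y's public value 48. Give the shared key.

Shared key K = 48^19 mod 59.
48^1 ≡ 48 (mod 59)
48^2 = (48^1)^2 ≡ 48^2 = 2304 ≡ 3 (mod 59)
48^4 = (48^2)^2 ≡ 3^2 = 9 ≡ 9 (mod 59)
48^8 = (48^4)^2 ≡ 9^2 = 81 ≡ 22 (mod 59)
48^16 = (48^8)^2 ≡ 22^2 = 484 ≡ 12 (mod 59)
48^19 = 48^16 · 48^2 · 48^1 ≡ 12 · 3 · 48 ≡ 17 (mod 59).

17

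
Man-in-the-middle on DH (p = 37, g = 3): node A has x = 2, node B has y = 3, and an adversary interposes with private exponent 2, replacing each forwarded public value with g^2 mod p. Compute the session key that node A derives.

7

Node A receives an adversary's public value M = 3^2 mod 37 instead of the honest one.
3^1 ≡ 3 (mod 37)
3^2 = (3^1)^2 ≡ 3^2 = 9 ≡ 9 (mod 37)
So M = 9. Node A computes K = M^2 mod 37.
9^1 ≡ 9 (mod 37)
9^2 = (9^1)^2 ≡ 9^2 = 81 ≡ 7 (mod 37)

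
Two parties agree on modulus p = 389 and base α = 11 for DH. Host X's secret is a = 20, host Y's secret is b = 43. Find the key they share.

Host Y sends B = α^b mod p = 11^43 mod 389.
11^1 ≡ 11 (mod 389)
11^2 = (11^1)^2 ≡ 11^2 = 121 ≡ 121 (mod 389)
11^4 = (11^2)^2 ≡ 121^2 = 14641 ≡ 248 (mod 389)
11^8 = (11^4)^2 ≡ 248^2 = 61504 ≡ 42 (mod 389)
11^16 = (11^8)^2 ≡ 42^2 = 1764 ≡ 208 (mod 389)
11^32 = (11^16)^2 ≡ 208^2 = 43264 ≡ 85 (mod 389)
11^43 = 11^32 · 11^8 · 11^2 · 11^1 ≡ 85 · 42 · 121 · 11 ≡ 35 (mod 389).
So B = 35. Host X then computes K = B^a mod p = 35^20 mod 389.
35^1 ≡ 35 (mod 389)
35^2 = (35^1)^2 ≡ 35^2 = 1225 ≡ 58 (mod 389)
35^4 = (35^2)^2 ≡ 58^2 = 3364 ≡ 252 (mod 389)
35^8 = (35^4)^2 ≡ 252^2 = 63504 ≡ 97 (mod 389)
35^16 = (35^8)^2 ≡ 97^2 = 9409 ≡ 73 (mod 389)
35^20 = 35^16 · 35^4 ≡ 73 · 252 ≡ 113 (mod 389).

113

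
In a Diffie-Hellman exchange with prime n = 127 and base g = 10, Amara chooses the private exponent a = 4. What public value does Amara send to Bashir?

94

Public value = 10^4 mod 127.
10^1 ≡ 10 (mod 127)
10^2 = (10^1)^2 ≡ 10^2 = 100 ≡ 100 (mod 127)
10^4 = (10^2)^2 ≡ 100^2 = 10000 ≡ 94 (mod 127)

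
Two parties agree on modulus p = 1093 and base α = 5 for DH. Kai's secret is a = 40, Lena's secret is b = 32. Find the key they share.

1004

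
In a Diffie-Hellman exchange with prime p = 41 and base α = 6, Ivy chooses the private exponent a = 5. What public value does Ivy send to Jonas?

Public value = 6^5 mod 41.
6^1 ≡ 6 (mod 41)
6^2 = (6^1)^2 ≡ 6^2 = 36 ≡ 36 (mod 41)
6^4 = (6^2)^2 ≡ 36^2 = 1296 ≡ 25 (mod 41)
6^5 = 6^4 · 6^1 ≡ 25 · 6 ≡ 27 (mod 41).

27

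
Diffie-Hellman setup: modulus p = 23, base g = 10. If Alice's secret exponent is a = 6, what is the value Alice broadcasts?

6

Public value = 10^6 (mod 23).
10^1 ≡ 10 (mod 23)
10^2 = (10^1)^2 ≡ 10^2 = 100 ≡ 8 (mod 23)
10^4 = (10^2)^2 ≡ 8^2 = 64 ≡ 18 (mod 23)
10^6 = 10^4 · 10^2 ≡ 18 · 8 ≡ 6 (mod 23).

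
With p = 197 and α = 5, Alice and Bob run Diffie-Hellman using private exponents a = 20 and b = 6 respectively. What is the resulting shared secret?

49

Alice sends A = α^a mod p = 5^20 mod 197.
5^1 ≡ 5 (mod 197)
5^2 = (5^1)^2 ≡ 5^2 = 25 ≡ 25 (mod 197)
5^4 = (5^2)^2 ≡ 25^2 = 625 ≡ 34 (mod 197)
5^8 = (5^4)^2 ≡ 34^2 = 1156 ≡ 171 (mod 197)
5^16 = (5^8)^2 ≡ 171^2 = 29241 ≡ 85 (mod 197)
5^20 = 5^16 · 5^4 ≡ 85 · 34 ≡ 132 (mod 197).
So A = 132. Bob then computes K = A^b mod p = 132^6 mod 197.
132^1 ≡ 132 (mod 197)
132^2 = (132^1)^2 ≡ 132^2 = 17424 ≡ 88 (mod 197)
132^4 = (132^2)^2 ≡ 88^2 = 7744 ≡ 61 (mod 197)
132^6 = 132^4 · 132^2 ≡ 61 · 88 ≡ 49 (mod 197).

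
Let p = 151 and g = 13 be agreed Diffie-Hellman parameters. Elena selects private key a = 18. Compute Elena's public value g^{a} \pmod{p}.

84

Public value = 13^{18} \pmod{151}.
13^1 ≡ 13 (mod 151)
13^2 = (13^1)^2 ≡ 13^2 = 169 ≡ 18 (mod 151)
13^4 = (13^2)^2 ≡ 18^2 = 324 ≡ 22 (mod 151)
13^8 = (13^4)^2 ≡ 22^2 = 484 ≡ 31 (mod 151)
13^16 = (13^8)^2 ≡ 31^2 = 961 ≡ 55 (mod 151)
13^18 = 13^16 · 13^2 ≡ 55 · 18 ≡ 84 (mod 151).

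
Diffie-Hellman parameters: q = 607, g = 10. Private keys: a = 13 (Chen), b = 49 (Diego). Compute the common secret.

Diego sends B = g^b mod q = 10^49 mod 607.
10^1 ≡ 10 (mod 607)
10^2 = (10^1)^2 ≡ 10^2 = 100 ≡ 100 (mod 607)
10^4 = (10^2)^2 ≡ 100^2 = 10000 ≡ 288 (mod 607)
10^8 = (10^4)^2 ≡ 288^2 = 82944 ≡ 392 (mod 607)
10^16 = (10^8)^2 ≡ 392^2 = 153664 ≡ 93 (mod 607)
10^32 = (10^16)^2 ≡ 93^2 = 8649 ≡ 151 (mod 607)
10^49 = 10^32 · 10^16 · 10^1 ≡ 151 · 93 · 10 ≡ 213 (mod 607).
So B = 213. Chen then computes K = B^a mod q = 213^13 mod 607.
213^1 ≡ 213 (mod 607)
213^2 = (213^1)^2 ≡ 213^2 = 45369 ≡ 451 (mod 607)
213^4 = (213^2)^2 ≡ 451^2 = 203401 ≡ 56 (mod 607)
213^8 = (213^4)^2 ≡ 56^2 = 3136 ≡ 101 (mod 607)
213^13 = 213^8 · 213^4 · 213^1 ≡ 101 · 56 · 213 ≡ 440 (mod 607).

440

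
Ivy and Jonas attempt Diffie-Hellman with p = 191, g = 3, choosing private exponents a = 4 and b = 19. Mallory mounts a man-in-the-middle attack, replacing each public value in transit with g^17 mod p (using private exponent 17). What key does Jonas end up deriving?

Jonas receives Mallory's public value M = 3^17 mod 191 instead of the honest one.
3^1 ≡ 3 (mod 191)
3^2 = (3^1)^2 ≡ 3^2 = 9 ≡ 9 (mod 191)
3^4 = (3^2)^2 ≡ 9^2 = 81 ≡ 81 (mod 191)
3^8 = (3^4)^2 ≡ 81^2 = 6561 ≡ 67 (mod 191)
3^16 = (3^8)^2 ≡ 67^2 = 4489 ≡ 96 (mod 191)
3^17 = 3^16 · 3^1 ≡ 96 · 3 ≡ 97 (mod 191).
So M = 97. Jonas computes K = M^19 mod 191.
97^1 ≡ 97 (mod 191)
97^2 = (97^1)^2 ≡ 97^2 = 9409 ≡ 50 (mod 191)
97^4 = (97^2)^2 ≡ 50^2 = 2500 ≡ 17 (mod 191)
97^8 = (97^4)^2 ≡ 17^2 = 289 ≡ 98 (mod 191)
97^16 = (97^8)^2 ≡ 98^2 = 9604 ≡ 54 (mod 191)
97^19 = 97^16 · 97^2 · 97^1 ≡ 54 · 50 · 97 ≡ 39 (mod 191).

39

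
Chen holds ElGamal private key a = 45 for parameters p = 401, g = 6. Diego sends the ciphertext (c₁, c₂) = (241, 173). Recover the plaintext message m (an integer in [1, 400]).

73

Shared mask s = c₁^a mod p = 241^45 mod 401.
241^1 ≡ 241 (mod 401)
241^2 = (241^1)^2 ≡ 241^2 = 58081 ≡ 337 (mod 401)
241^4 = (241^2)^2 ≡ 337^2 = 113569 ≡ 86 (mod 401)
241^8 = (241^4)^2 ≡ 86^2 = 7396 ≡ 178 (mod 401)
241^16 = (241^8)^2 ≡ 178^2 = 31684 ≡ 5 (mod 401)
241^32 = (241^16)^2 ≡ 5^2 = 25 ≡ 25 (mod 401)
241^45 = 241^32 · 241^8 · 241^4 · 241^1 ≡ 25 · 178 · 86 · 241 ≡ 299 (mod 401).
So s = 299; s⁻¹ ≡ 114 (mod 401).
m = c₂ · s⁻¹ mod 401 = 173 · 114 mod 401 = 73.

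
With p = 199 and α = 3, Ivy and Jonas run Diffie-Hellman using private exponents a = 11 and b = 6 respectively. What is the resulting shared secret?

106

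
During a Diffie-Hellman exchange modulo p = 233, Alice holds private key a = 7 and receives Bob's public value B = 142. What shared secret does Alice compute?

Shared key K = 142^7 mod 233.
142^1 ≡ 142 (mod 233)
142^2 = (142^1)^2 ≡ 142^2 = 20164 ≡ 126 (mod 233)
142^4 = (142^2)^2 ≡ 126^2 = 15876 ≡ 32 (mod 233)
142^7 = 142^4 · 142^2 · 142^1 ≡ 32 · 126 · 142 ≡ 63 (mod 233).

63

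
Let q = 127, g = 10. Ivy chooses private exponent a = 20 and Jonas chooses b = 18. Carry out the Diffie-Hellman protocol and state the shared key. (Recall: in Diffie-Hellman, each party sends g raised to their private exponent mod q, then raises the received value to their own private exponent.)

Jonas sends B = g^b mod q = 10^18 mod 127.
10^1 ≡ 10 (mod 127)
10^2 = (10^1)^2 ≡ 10^2 = 100 ≡ 100 (mod 127)
10^4 = (10^2)^2 ≡ 100^2 = 10000 ≡ 94 (mod 127)
10^8 = (10^4)^2 ≡ 94^2 = 8836 ≡ 73 (mod 127)
10^16 = (10^8)^2 ≡ 73^2 = 5329 ≡ 122 (mod 127)
10^18 = 10^16 · 10^2 ≡ 122 · 100 ≡ 8 (mod 127).
So B = 8. Ivy then computes K = B^a mod q = 8^20 mod 127.
8^1 ≡ 8 (mod 127)
8^2 = (8^1)^2 ≡ 8^2 = 64 ≡ 64 (mod 127)
8^4 = (8^2)^2 ≡ 64^2 = 4096 ≡ 32 (mod 127)
8^8 = (8^4)^2 ≡ 32^2 = 1024 ≡ 8 (mod 127)
8^16 = (8^8)^2 ≡ 8^2 = 64 ≡ 64 (mod 127)
8^20 = 8^16 · 8^4 ≡ 64 · 32 ≡ 16 (mod 127).

16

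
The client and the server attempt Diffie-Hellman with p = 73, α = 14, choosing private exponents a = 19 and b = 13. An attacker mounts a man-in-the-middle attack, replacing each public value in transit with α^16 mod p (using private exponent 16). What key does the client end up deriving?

2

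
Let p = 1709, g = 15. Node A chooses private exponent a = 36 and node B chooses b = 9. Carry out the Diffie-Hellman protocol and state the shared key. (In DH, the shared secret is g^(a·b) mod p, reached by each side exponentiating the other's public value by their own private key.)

1534

Node A sends A = g^a mod p = 15^36 mod 1709.
15^1 ≡ 15 (mod 1709)
15^2 = (15^1)^2 ≡ 15^2 = 225 ≡ 225 (mod 1709)
15^4 = (15^2)^2 ≡ 225^2 = 50625 ≡ 1064 (mod 1709)
15^8 = (15^4)^2 ≡ 1064^2 = 1132096 ≡ 738 (mod 1709)
15^16 = (15^8)^2 ≡ 738^2 = 544644 ≡ 1182 (mod 1709)
15^32 = (15^16)^2 ≡ 1182^2 = 1397124 ≡ 871 (mod 1709)
15^36 = 15^32 · 15^4 ≡ 871 · 1064 ≡ 466 (mod 1709).
So A = 466. Node B then computes K = A^b mod p = 466^9 mod 1709.
466^1 ≡ 466 (mod 1709)
466^2 = (466^1)^2 ≡ 466^2 = 217156 ≡ 113 (mod 1709)
466^4 = (466^2)^2 ≡ 113^2 = 12769 ≡ 806 (mod 1709)
466^8 = (466^4)^2 ≡ 806^2 = 649636 ≡ 216 (mod 1709)
466^9 = 466^8 · 466^1 ≡ 216 · 466 ≡ 1534 (mod 1709).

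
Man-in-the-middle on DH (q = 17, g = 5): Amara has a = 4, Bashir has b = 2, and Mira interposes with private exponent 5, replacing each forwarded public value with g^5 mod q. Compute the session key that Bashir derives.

Bashir receives Mira's public value M = 5^5 mod 17 instead of the honest one.
5^1 ≡ 5 (mod 17)
5^2 = (5^1)^2 ≡ 5^2 = 25 ≡ 8 (mod 17)
5^4 = (5^2)^2 ≡ 8^2 = 64 ≡ 13 (mod 17)
5^5 = 5^4 · 5^1 ≡ 13 · 5 ≡ 14 (mod 17).
So M = 14. Bashir computes K = M^2 mod 17.
14^1 ≡ 14 (mod 17)
14^2 = (14^1)^2 ≡ 14^2 = 196 ≡ 9 (mod 17)

9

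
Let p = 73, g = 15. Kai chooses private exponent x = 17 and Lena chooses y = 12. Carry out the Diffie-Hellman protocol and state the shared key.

Kai sends A = g^x mod p = 15^17 mod 73.
15^1 ≡ 15 (mod 73)
15^2 = (15^1)^2 ≡ 15^2 = 225 ≡ 6 (mod 73)
15^4 = (15^2)^2 ≡ 6^2 = 36 ≡ 36 (mod 73)
15^8 = (15^4)^2 ≡ 36^2 = 1296 ≡ 55 (mod 73)
15^16 = (15^8)^2 ≡ 55^2 = 3025 ≡ 32 (mod 73)
15^17 = 15^16 · 15^1 ≡ 32 · 15 ≡ 42 (mod 73).
So A = 42. Lena then computes K = A^y mod p = 42^12 mod 73.
42^1 ≡ 42 (mod 73)
42^2 = (42^1)^2 ≡ 42^2 = 1764 ≡ 12 (mod 73)
42^4 = (42^2)^2 ≡ 12^2 = 144 ≡ 71 (mod 73)
42^8 = (42^4)^2 ≡ 71^2 = 5041 ≡ 4 (mod 73)
42^12 = 42^8 · 42^4 ≡ 4 · 71 ≡ 65 (mod 73).

65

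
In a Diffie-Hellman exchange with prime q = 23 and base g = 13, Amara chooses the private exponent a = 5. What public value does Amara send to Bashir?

4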